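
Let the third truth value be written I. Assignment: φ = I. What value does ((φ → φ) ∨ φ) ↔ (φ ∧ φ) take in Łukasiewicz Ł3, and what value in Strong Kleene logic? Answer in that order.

In Łukasiewicz Ł3: φ → φ = I → I = true  [min(1, 1−½+½)]
(φ → φ) ∨ φ = true ∨ I = true
φ ∧ φ = I ∧ I = I
((φ → φ) ∨ φ) ↔ (φ ∧ φ) = true ↔ I = I
In Strong Kleene logic: φ → φ = I → I = I  [¬I ∨ I]
(φ → φ) ∨ φ = I ∨ I = I
φ ∧ φ = I ∧ I = I
((φ → φ) ∨ φ) ↔ (φ ∧ φ) = I ↔ I = I

I; I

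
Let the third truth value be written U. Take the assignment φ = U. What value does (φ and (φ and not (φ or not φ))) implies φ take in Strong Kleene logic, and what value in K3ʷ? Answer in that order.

In Strong Kleene logic: not φ = not U = U
φ or not φ = U or U = U
not (φ or not φ) = not U = U
φ and not (φ or not φ) = U and U = U
φ and (φ and not (φ or not φ)) = U and U = U
(φ and (φ and not (φ or not φ))) implies φ = U implies U = U  [not U or U]
In K3ʷ: not φ = not U = U
φ or not φ = U or U = U
not (φ or not φ) = not U = U
φ and not (φ or not φ) = U and U = U
φ and (φ and not (φ or not φ)) = U and U = U
(φ and (φ and not (φ or not φ))) implies φ = U implies U = U  [any arg is the third value ⇒ result is the third value]

U; U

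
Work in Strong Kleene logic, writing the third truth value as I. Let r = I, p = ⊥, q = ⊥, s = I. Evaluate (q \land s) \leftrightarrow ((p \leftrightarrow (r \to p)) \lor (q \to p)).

q \land s = ⊥ \land I = ⊥
r \to p = I \to ⊥ = I
p \leftrightarrow (r \to p) = ⊥ \leftrightarrow I = I
q \to p = ⊥ \to ⊥ = ⊤
(p \leftrightarrow (r \to p)) \lor (q \to p) = I \lor ⊤ = ⊤
(q \land s) \leftrightarrow ((p \leftrightarrow (r \to p)) \lor (q \to p)) = ⊥ \leftrightarrow ⊤ = ⊥

⊥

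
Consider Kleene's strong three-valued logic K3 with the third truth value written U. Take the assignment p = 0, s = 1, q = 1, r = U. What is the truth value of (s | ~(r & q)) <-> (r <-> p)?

r & q = U & 1 = U
~(r & q) = ~U = U
s | ~(r & q) = 1 | U = 1
r <-> p = U <-> 0 = U
(s | ~(r & q)) <-> (r <-> p) = 1 <-> U = U

U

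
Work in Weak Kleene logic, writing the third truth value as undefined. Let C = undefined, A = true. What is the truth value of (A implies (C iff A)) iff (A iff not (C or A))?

C iff A = undefined iff true = undefined
A implies (C iff A) = true implies undefined = undefined  [any arg is the third value ⇒ result is the third value]
C or A = undefined or true = undefined
not (C or A) = not undefined = undefined
A iff not (C or A) = true iff undefined = undefined
(A implies (C iff A)) iff (A iff not (C or A)) = undefined iff undefined = undefined

undefined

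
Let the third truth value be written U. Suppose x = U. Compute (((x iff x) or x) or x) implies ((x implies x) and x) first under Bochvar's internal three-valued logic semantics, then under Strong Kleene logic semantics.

In Bochvar's internal three-valued logic: x iff x = U iff U = U
(x iff x) or x = U or U = U
((x iff x) or x) or x = U or U = U
x implies x = U implies U = U  [any arg is the third value ⇒ result is the third value]
(x implies x) and x = U and U = U
(((x iff x) or x) or x) implies ((x implies x) and x) = U implies U = U
In Strong Kleene logic: x iff x = U iff U = U
(x iff x) or x = U or U = U
((x iff x) or x) or x = U or U = U
x implies x = U implies U = U
(x implies x) and x = U and U = U
(((x iff x) or x) or x) implies ((x implies x) and x) = U implies U = U

U; U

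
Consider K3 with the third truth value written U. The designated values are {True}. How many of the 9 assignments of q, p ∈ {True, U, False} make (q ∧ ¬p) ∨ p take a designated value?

Designated under: (q=True, p=True); (q=True, p=False); (q=U, p=True); (q=False, p=True).

4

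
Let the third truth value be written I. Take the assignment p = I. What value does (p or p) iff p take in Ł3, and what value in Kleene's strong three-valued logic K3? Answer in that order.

In Ł3: p or p = I or I = I
(p or p) iff p = I iff I = ⊤  [1 − |½−½|]
In Kleene's strong three-valued logic K3: p or p = I or I = I
(p or p) iff p = I iff I = I
They differ because Ł3 and Kleene's strong three-valued logic K3 treat I differently under implication.

⊤; I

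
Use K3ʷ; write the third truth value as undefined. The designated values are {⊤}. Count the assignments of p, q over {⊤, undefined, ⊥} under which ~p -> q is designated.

3

Designated under: (p=⊤, q=⊤); (p=⊤, q=⊥); (p=⊥, q=⊤).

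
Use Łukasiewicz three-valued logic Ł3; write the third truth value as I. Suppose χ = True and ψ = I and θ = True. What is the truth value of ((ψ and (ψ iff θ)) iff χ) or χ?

ψ iff θ = I iff True = I  [1 − |½−1|]
ψ and (ψ iff θ) = I and I = I
(ψ and (ψ iff θ)) iff χ = I iff True = I
((ψ and (ψ iff θ)) iff χ) or χ = I or True = True

True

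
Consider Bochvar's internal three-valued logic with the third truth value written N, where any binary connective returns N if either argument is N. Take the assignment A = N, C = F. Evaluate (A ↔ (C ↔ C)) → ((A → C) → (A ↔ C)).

N

C ↔ C = F ↔ F = T
A ↔ (C ↔ C) = N ↔ T = N
A → C = N → F = N  [any arg is the third value ⇒ result is the third value]
A ↔ C = N ↔ F = N
(A → C) → (A ↔ C) = N → N = N
(A ↔ (C ↔ C)) → ((A → C) → (A ↔ C)) = N → N = N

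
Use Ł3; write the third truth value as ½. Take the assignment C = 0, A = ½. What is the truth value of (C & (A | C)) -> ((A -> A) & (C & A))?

A | C = ½ | 0 = ½
C & (A | C) = 0 & ½ = 0
A -> A = ½ -> ½ = 1  [min(1, 1−½+½)]
C & A = 0 & ½ = 0
(A -> A) & (C & A) = 1 & 0 = 0
(C & (A | C)) -> ((A -> A) & (C & A)) = 0 -> 0 = 1

1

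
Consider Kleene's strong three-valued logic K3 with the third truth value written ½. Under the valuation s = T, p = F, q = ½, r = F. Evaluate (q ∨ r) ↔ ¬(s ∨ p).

q ∨ r = ½ ∨ F = ½
s ∨ p = T ∨ F = T
¬(s ∨ p) = ¬T = F
(q ∨ r) ↔ ¬(s ∨ p) = ½ ↔ F = ½

½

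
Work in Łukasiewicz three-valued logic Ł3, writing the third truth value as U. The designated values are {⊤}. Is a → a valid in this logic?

Yes

Every assignment of a over {⊤, U, ⊥} gives a value in {⊤}.
In particular, with a=U: a → a = ⊤.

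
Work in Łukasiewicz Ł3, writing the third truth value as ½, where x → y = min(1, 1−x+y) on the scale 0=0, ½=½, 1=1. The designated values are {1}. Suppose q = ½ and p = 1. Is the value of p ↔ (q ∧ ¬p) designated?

No

¬p = ¬1 = 0
q ∧ ¬p = ½ ∧ 0 = 0
p ↔ (q ∧ ¬p) = 1 ↔ 0 = 0
0 ∉ {1}.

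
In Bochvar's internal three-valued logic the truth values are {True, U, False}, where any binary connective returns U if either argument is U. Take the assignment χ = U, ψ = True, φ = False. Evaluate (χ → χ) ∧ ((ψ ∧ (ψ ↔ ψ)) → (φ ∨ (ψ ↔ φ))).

U

χ → χ = U → U = U  [any arg is the third value ⇒ result is the third value]
ψ ↔ ψ = True ↔ True = True
ψ ∧ (ψ ↔ ψ) = True ∧ True = True
ψ ↔ φ = True ↔ False = False
φ ∨ (ψ ↔ φ) = False ∨ False = False
(ψ ∧ (ψ ↔ ψ)) → (φ ∨ (ψ ↔ φ)) = True → False = False
(χ → χ) ∧ ((ψ ∧ (ψ ↔ ψ)) → (φ ∨ (ψ ↔ φ))) = U ∧ False = U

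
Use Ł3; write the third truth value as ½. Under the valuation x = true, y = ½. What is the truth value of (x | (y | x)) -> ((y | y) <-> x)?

½

y | x = ½ | true = true
x | (y | x) = true | true = true
y | y = ½ | ½ = ½
(y | y) <-> x = ½ <-> true = ½  [1 − |½−1|]
(x | (y | x)) -> ((y | y) <-> x) = true -> ½ = ½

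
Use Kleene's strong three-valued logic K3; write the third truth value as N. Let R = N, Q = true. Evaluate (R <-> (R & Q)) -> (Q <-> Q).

R & Q = N & true = N
R <-> (R & Q) = N <-> N = N
Q <-> Q = true <-> true = true
(R <-> (R & Q)) -> (Q <-> Q) = N -> true = true  [~N | true]

true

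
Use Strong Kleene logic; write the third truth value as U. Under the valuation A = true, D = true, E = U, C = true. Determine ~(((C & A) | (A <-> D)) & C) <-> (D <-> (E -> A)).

false

C & A = true & true = true
A <-> D = true <-> true = true
(C & A) | (A <-> D) = true | true = true
((C & A) | (A <-> D)) & C = true & true = true
~(((C & A) | (A <-> D)) & C) = ~true = false
E -> A = U -> true = true  [~U | true]
D <-> (E -> A) = true <-> true = true
~(((C & A) | (A <-> D)) & C) <-> (D <-> (E -> A)) = false <-> true = false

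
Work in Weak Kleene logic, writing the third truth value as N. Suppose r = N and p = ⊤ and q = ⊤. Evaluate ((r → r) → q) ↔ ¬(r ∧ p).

N

r → r = N → N = N  [any arg is the third value ⇒ result is the third value]
(r → r) → q = N → ⊤ = N
r ∧ p = N ∧ ⊤ = N
¬(r ∧ p) = ¬N = N
((r → r) → q) ↔ ¬(r ∧ p) = N ↔ N = N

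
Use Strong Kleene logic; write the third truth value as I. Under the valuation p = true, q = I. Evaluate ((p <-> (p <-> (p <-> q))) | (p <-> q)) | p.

true

p <-> q = true <-> I = I
p <-> (p <-> q) = true <-> I = I
p <-> (p <-> (p <-> q)) = true <-> I = I
p <-> q = true <-> I = I
(p <-> (p <-> (p <-> q))) | (p <-> q) = I | I = I
((p <-> (p <-> (p <-> q))) | (p <-> q)) | p = I | true = true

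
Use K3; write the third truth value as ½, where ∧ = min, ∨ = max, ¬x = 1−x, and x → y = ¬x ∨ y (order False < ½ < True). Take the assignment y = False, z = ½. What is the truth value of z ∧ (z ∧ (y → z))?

½

y → z = False → ½ = True  [¬False ∨ ½]
z ∧ (y → z) = ½ ∧ True = ½
z ∧ (z ∧ (y → z)) = ½ ∧ ½ = ½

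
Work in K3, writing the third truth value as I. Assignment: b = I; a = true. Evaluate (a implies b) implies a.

a implies b = true implies I = I  [not true or I]
(a implies b) implies a = I implies true = true

true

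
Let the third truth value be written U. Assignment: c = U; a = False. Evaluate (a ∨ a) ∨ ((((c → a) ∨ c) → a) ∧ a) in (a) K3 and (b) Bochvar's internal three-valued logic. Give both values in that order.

False; U

In K3: a ∨ a = False ∨ False = False
c → a = U → False = U  [¬U ∨ False]
(c → a) ∨ c = U ∨ U = U
((c → a) ∨ c) → a = U → False = U
(((c → a) ∨ c) → a) ∧ a = U ∧ False = False
(a ∨ a) ∨ ((((c → a) ∨ c) → a) ∧ a) = False ∨ False = False
In Bochvar's internal three-valued logic: a ∨ a = False ∨ False = False
c → a = U → False = U  [any arg is the third value ⇒ result is the third value]
(c → a) ∨ c = U ∨ U = U
((c → a) ∨ c) → a = U → False = U
(((c → a) ∨ c) → a) ∧ a = U ∧ False = U
(a ∨ a) ∨ ((((c → a) ∨ c) → a) ∧ a) = False ∨ U = U
They differ because K3 and Bochvar's internal three-valued logic treat U differently under the binary connectives.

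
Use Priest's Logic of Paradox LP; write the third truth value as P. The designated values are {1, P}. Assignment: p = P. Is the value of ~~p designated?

~p = ~P = P
~~p = ~P = P
P ∈ {1, P}.

Yes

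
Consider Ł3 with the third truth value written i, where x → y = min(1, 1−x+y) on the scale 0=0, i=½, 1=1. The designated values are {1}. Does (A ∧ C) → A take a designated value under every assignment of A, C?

Every assignment of A, C over {1, i, 0} gives a value in {1}.
In particular, with A=i, C=i: (A ∧ C) → A = 1.

Yes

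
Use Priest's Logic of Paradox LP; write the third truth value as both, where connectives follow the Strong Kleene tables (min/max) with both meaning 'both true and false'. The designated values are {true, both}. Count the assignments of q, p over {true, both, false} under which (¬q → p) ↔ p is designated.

8

Of the 9 assignments, 8 give a value in {true, both}.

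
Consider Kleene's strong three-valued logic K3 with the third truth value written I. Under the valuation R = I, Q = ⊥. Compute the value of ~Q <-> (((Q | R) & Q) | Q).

⊥

~Q = ~⊥ = ⊤
Q | R = ⊥ | I = I
(Q | R) & Q = I & ⊥ = ⊥
((Q | R) & Q) | Q = ⊥ | ⊥ = ⊥
~Q <-> (((Q | R) & Q) | Q) = ⊤ <-> ⊥ = ⊥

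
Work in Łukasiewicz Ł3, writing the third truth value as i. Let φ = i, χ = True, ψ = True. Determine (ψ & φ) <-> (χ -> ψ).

i

ψ & φ = True & i = i
χ -> ψ = True -> True = True
(ψ & φ) <-> (χ -> ψ) = i <-> True = i  [1 − |½−1|]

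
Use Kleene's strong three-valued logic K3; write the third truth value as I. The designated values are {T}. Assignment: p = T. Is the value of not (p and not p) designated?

Yes

not p = not T = F
p and not p = T and F = F
not (p and not p) = not F = T
T ∈ {T}.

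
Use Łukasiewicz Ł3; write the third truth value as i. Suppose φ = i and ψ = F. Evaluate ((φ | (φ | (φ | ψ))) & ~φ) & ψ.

φ | ψ = i | F = i
φ | (φ | ψ) = i | i = i
φ | (φ | (φ | ψ)) = i | i = i
~φ = ~i = i
(φ | (φ | (φ | ψ))) & ~φ = i & i = i
((φ | (φ | (φ | ψ))) & ~φ) & ψ = i & F = F

F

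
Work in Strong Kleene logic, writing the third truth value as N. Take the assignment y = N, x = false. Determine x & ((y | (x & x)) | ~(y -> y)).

false

x & x = false & false = false
y | (x & x) = N | false = N
y -> y = N -> N = N  [~N | N]
~(y -> y) = ~N = N
(y | (x & x)) | ~(y -> y) = N | N = N
x & ((y | (x & x)) | ~(y -> y)) = false & N = false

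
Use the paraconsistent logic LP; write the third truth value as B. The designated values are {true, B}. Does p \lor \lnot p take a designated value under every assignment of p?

Every assignment of p over {true, B, false} gives a value in {true, B}.
In particular, with p=B: p \lor \lnot p = B.

Yes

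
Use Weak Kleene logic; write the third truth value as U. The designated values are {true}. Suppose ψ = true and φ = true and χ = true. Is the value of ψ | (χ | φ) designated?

Yes

χ | φ = true | true = true
ψ | (χ | φ) = true | true = true
true ∈ {true}.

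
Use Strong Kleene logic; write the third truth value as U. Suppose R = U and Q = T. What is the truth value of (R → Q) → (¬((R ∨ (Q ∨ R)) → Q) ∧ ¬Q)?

F

R → Q = U → T = T  [¬U ∨ T]
Q ∨ R = T ∨ U = T
R ∨ (Q ∨ R) = U ∨ T = T
(R ∨ (Q ∨ R)) → Q = T → T = T
¬((R ∨ (Q ∨ R)) → Q) = ¬T = F
¬Q = ¬T = F
¬((R ∨ (Q ∨ R)) → Q) ∧ ¬Q = F ∧ F = F
(R → Q) → (¬((R ∨ (Q ∨ R)) → Q) ∧ ¬Q) = T → F = F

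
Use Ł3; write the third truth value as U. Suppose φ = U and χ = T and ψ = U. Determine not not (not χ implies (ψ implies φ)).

not χ = not T = F
ψ implies φ = U implies U = T  [min(1, 1−½+½)]
not χ implies (ψ implies φ) = F implies T = T
not (not χ implies (ψ implies φ)) = not T = F
not not (not χ implies (ψ implies φ)) = not F = T

T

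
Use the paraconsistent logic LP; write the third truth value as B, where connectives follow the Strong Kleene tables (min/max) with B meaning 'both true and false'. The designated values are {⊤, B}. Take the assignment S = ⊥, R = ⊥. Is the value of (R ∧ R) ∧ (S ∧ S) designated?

No

R ∧ R = ⊥ ∧ ⊥ = ⊥
S ∧ S = ⊥ ∧ ⊥ = ⊥
(R ∧ R) ∧ (S ∧ S) = ⊥ ∧ ⊥ = ⊥
⊥ ∉ {⊤, B}.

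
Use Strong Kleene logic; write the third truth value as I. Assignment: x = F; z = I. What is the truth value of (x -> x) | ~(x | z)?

x -> x = F -> F = T
x | z = F | I = I
~(x | z) = ~I = I
(x -> x) | ~(x | z) = T | I = T

T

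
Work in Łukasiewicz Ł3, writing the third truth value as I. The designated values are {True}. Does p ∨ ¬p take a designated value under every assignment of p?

Countermodel: p=I gives I, which is not designated.

No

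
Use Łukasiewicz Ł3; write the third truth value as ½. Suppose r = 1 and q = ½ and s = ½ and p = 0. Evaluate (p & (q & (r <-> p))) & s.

0

r <-> p = 1 <-> 0 = 0
q & (r <-> p) = ½ & 0 = 0
p & (q & (r <-> p)) = 0 & 0 = 0
(p & (q & (r <-> p))) & s = 0 & ½ = 0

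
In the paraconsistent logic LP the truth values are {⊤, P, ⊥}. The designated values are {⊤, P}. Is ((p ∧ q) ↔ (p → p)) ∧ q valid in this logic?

Countermodel: p=⊤, q=⊥ gives ⊥, which is not designated.

No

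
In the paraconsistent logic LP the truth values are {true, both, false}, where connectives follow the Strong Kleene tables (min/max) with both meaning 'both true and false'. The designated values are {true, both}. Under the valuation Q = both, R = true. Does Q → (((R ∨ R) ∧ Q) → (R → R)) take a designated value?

R ∨ R = true ∨ true = true
(R ∨ R) ∧ Q = true ∧ both = both
R → R = true → true = true
((R ∨ R) ∧ Q) → (R → R) = both → true = true  [¬both ∨ true]
Q → (((R ∨ R) ∧ Q) → (R → R)) = both → true = true
true ∈ {true, both}.

Yes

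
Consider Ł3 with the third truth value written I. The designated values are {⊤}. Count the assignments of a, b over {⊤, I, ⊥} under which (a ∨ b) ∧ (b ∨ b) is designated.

3

Designated under: (a=⊤, b=⊤); (a=I, b=⊤); (a=⊥, b=⊤).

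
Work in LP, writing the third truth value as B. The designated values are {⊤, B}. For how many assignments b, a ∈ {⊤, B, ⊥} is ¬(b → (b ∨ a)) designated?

2

Designated under: (b=B, a=B); (b=B, a=⊥).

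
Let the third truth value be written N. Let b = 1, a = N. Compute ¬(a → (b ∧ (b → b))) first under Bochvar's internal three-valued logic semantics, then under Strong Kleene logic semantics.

N; 0

In Bochvar's internal three-valued logic: b → b = 1 → 1 = 1
b ∧ (b → b) = 1 ∧ 1 = 1
a → (b ∧ (b → b)) = N → 1 = N  [any arg is the third value ⇒ result is the third value]
¬(a → (b ∧ (b → b))) = ¬N = N
In Strong Kleene logic: b → b = 1 → 1 = 1
b ∧ (b → b) = 1 ∧ 1 = 1
a → (b ∧ (b → b)) = N → 1 = 1  [¬N ∨ 1]
¬(a → (b ∧ (b → b))) = ¬1 = 0
They differ because Bochvar's internal three-valued logic and Strong Kleene logic treat N differently under the binary connectives.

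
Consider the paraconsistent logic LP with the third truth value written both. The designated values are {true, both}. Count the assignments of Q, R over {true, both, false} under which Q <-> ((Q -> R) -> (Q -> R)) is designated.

6

Of the 9 assignments, 6 give a value in {true, both}.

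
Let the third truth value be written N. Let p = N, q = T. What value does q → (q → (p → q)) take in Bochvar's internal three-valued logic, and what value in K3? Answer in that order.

N; T

In Bochvar's internal three-valued logic: p → q = N → T = N  [any arg is the third value ⇒ result is the third value]
q → (p → q) = T → N = N
q → (q → (p → q)) = T → N = N
In K3: p → q = N → T = T  [¬N ∨ T]
q → (p → q) = T → T = T
q → (q → (p → q)) = T → T = T
They differ because Bochvar's internal three-valued logic and K3 treat N differently under the binary connectives.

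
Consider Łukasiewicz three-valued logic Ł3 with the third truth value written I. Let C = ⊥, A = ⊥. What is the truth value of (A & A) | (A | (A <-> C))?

A & A = ⊥ & ⊥ = ⊥
A <-> C = ⊥ <-> ⊥ = ⊤
A | (A <-> C) = ⊥ | ⊤ = ⊤
(A & A) | (A | (A <-> C)) = ⊥ | ⊤ = ⊤

⊤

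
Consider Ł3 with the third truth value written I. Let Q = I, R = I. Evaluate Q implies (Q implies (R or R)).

R or R = I or I = I
Q implies (R or R) = I implies I = True  [min(1, 1−½+½)]
Q implies (Q implies (R or R)) = I implies True = True

True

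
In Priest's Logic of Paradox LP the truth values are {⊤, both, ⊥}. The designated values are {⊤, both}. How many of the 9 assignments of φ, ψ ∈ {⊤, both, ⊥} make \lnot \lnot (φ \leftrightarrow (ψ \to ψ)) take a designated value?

Of the 9 assignments, 7 give a value in {⊤, both}.

7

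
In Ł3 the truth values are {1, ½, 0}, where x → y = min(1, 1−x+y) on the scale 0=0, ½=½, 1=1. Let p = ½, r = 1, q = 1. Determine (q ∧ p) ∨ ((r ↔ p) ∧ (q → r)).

½

q ∧ p = 1 ∧ ½ = ½
r ↔ p = 1 ↔ ½ = ½
q → r = 1 → 1 = 1
(r ↔ p) ∧ (q → r) = ½ ∧ 1 = ½
(q ∧ p) ∨ ((r ↔ p) ∧ (q → r)) = ½ ∨ ½ = ½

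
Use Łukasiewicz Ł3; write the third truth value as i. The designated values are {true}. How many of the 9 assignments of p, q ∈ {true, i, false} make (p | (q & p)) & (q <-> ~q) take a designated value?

1

Designated under: (p=true, q=i).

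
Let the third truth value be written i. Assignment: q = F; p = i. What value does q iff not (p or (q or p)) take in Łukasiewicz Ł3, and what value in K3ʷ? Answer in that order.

i; i

In Łukasiewicz Ł3: q or p = F or i = i
p or (q or p) = i or i = i
not (p or (q or p)) = not i = i
q iff not (p or (q or p)) = F iff i = i  [1 − |0−½|]
In K3ʷ: q or p = F or i = i
p or (q or p) = i or i = i
not (p or (q or p)) = not i = i
q iff not (p or (q or p)) = F iff i = i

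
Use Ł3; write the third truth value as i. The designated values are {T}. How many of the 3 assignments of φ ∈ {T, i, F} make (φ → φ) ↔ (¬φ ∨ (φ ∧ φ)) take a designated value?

2

φ=T: T ✓
φ=i: i ·
φ=F: T ✓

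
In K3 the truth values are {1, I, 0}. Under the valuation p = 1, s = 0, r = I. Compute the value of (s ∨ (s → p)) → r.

I

s → p = 0 → 1 = 1
s ∨ (s → p) = 0 ∨ 1 = 1
(s ∨ (s → p)) → r = 1 → I = I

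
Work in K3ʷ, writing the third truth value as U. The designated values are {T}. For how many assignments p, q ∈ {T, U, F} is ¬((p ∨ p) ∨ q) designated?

1

Designated under: (p=F, q=F).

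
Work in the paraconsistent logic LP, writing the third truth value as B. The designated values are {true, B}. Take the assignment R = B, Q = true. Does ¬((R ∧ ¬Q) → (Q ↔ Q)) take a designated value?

No

¬Q = ¬true = false
R ∧ ¬Q = B ∧ false = false
Q ↔ Q = true ↔ true = true
(R ∧ ¬Q) → (Q ↔ Q) = false → true = true
¬((R ∧ ¬Q) → (Q ↔ Q)) = ¬true = false
false ∉ {true, B}.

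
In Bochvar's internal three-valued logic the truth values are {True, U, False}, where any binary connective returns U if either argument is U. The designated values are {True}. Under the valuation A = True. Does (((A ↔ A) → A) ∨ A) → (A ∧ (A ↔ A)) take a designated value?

A ↔ A = True ↔ True = True
(A ↔ A) → A = True → True = True
((A ↔ A) → A) ∨ A = True ∨ True = True
A ↔ A = True ↔ True = True
A ∧ (A ↔ A) = True ∧ True = True
(((A ↔ A) → A) ∨ A) → (A ∧ (A ↔ A)) = True → True = True
True ∈ {True}.

Yes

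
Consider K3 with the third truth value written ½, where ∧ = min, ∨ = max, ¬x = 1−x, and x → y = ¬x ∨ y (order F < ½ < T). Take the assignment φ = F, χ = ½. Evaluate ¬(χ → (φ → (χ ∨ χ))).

χ ∨ χ = ½ ∨ ½ = ½
φ → (χ ∨ χ) = F → ½ = T  [¬F ∨ ½]
χ → (φ → (χ ∨ χ)) = ½ → T = T
¬(χ → (φ → (χ ∨ χ))) = ¬T = F

F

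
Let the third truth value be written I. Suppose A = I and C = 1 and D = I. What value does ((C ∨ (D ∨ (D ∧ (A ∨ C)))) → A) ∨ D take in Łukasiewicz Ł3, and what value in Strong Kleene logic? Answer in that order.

In Łukasiewicz Ł3: A ∨ C = I ∨ 1 = 1
D ∧ (A ∨ C) = I ∧ 1 = I
D ∨ (D ∧ (A ∨ C)) = I ∨ I = I
C ∨ (D ∨ (D ∧ (A ∨ C))) = 1 ∨ I = 1
(C ∨ (D ∨ (D ∧ (A ∨ C)))) → A = 1 → I = I  [min(1, 1−1+½)]
((C ∨ (D ∨ (D ∧ (A ∨ C)))) → A) ∨ D = I ∨ I = I
In Strong Kleene logic: A ∨ C = I ∨ 1 = 1
D ∧ (A ∨ C) = I ∧ 1 = I
D ∨ (D ∧ (A ∨ C)) = I ∨ I = I
C ∨ (D ∨ (D ∧ (A ∨ C))) = 1 ∨ I = 1
(C ∨ (D ∨ (D ∧ (A ∨ C)))) → A = 1 → I = I  [¬1 ∨ I]
((C ∨ (D ∨ (D ∧ (A ∨ C)))) → A) ∨ D = I ∨ I = I

I; I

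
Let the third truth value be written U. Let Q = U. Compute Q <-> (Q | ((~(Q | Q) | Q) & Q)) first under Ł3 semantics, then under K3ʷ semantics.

In Ł3: Q | Q = U | U = U
~(Q | Q) = ~U = U
~(Q | Q) | Q = U | U = U
(~(Q | Q) | Q) & Q = U & U = U
Q | ((~(Q | Q) | Q) & Q) = U | U = U
Q <-> (Q | ((~(Q | Q) | Q) & Q)) = U <-> U = ⊤
In K3ʷ: Q | Q = U | U = U
~(Q | Q) = ~U = U
~(Q | Q) | Q = U | U = U
(~(Q | Q) | Q) & Q = U & U = U
Q | ((~(Q | Q) | Q) & Q) = U | U = U
Q <-> (Q | ((~(Q | Q) | Q) & Q)) = U <-> U = U
They differ because Ł3 and K3ʷ treat U differently under the binary connectives.

⊤; U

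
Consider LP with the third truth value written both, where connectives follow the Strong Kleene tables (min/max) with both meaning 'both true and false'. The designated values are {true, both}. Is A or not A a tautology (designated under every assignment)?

Every assignment of A over {true, both, false} gives a value in {true, both}.
In particular, with A=both: A or not A = both.

Yes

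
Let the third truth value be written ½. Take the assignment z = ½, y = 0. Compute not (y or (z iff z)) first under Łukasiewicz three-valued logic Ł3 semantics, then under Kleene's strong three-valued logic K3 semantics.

In Łukasiewicz three-valued logic Ł3: z iff z = ½ iff ½ = 1
y or (z iff z) = 0 or 1 = 1
not (y or (z iff z)) = not 1 = 0
In Kleene's strong three-valued logic K3: z iff z = ½ iff ½ = ½
y or (z iff z) = 0 or ½ = ½
not (y or (z iff z)) = not ½ = ½
They differ because Łukasiewicz three-valued logic Ł3 and Kleene's strong three-valued logic K3 treat ½ differently under implication.

0; ½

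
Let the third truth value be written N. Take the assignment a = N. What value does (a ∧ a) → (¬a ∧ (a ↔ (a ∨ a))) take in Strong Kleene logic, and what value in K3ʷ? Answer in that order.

In Strong Kleene logic: a ∧ a = N ∧ N = N
¬a = ¬N = N
a ∨ a = N ∨ N = N
a ↔ (a ∨ a) = N ↔ N = N
¬a ∧ (a ↔ (a ∨ a)) = N ∧ N = N
(a ∧ a) → (¬a ∧ (a ↔ (a ∨ a))) = N → N = N  [¬N ∨ N]
In K3ʷ: a ∧ a = N ∧ N = N
¬a = ¬N = N
a ∨ a = N ∨ N = N
a ↔ (a ∨ a) = N ↔ N = N
¬a ∧ (a ↔ (a ∨ a)) = N ∧ N = N
(a ∧ a) → (¬a ∧ (a ↔ (a ∨ a))) = N → N = N  [any arg is the third value ⇒ result is the third value]

N; N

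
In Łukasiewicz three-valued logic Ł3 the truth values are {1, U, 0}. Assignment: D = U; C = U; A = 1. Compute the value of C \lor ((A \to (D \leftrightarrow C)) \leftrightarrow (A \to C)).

D \leftrightarrow C = U \leftrightarrow U = 1  [1 − |½−½|]
A \to (D \leftrightarrow C) = 1 \to 1 = 1
A \to C = 1 \to U = U
(A \to (D \leftrightarrow C)) \leftrightarrow (A \to C) = 1 \leftrightarrow U = U
C \lor ((A \to (D \leftrightarrow C)) \leftrightarrow (A \to C)) = U \lor U = U

U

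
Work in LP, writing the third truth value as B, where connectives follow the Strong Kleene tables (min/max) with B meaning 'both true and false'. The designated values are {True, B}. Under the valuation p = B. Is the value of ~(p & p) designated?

p & p = B & B = B
~(p & p) = ~B = B
B ∈ {True, B}.

Yes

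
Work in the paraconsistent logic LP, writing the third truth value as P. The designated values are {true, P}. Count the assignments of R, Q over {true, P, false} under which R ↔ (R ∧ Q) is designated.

Of the 9 assignments, 8 give a value in {true, P}.

8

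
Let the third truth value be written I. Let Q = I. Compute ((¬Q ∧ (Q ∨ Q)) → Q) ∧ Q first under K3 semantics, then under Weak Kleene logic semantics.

I; I

In K3: ¬Q = ¬I = I
Q ∨ Q = I ∨ I = I
¬Q ∧ (Q ∨ Q) = I ∧ I = I
(¬Q ∧ (Q ∨ Q)) → Q = I → I = I  [¬I ∨ I]
((¬Q ∧ (Q ∨ Q)) → Q) ∧ Q = I ∧ I = I
In Weak Kleene logic: ¬Q = ¬I = I
Q ∨ Q = I ∨ I = I
¬Q ∧ (Q ∨ Q) = I ∧ I = I
(¬Q ∧ (Q ∨ Q)) → Q = I → I = I
((¬Q ∧ (Q ∨ Q)) → Q) ∧ Q = I ∧ I = I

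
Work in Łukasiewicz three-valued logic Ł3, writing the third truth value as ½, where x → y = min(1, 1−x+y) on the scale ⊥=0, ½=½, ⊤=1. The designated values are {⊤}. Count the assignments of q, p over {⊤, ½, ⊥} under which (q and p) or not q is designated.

4

Designated under: (q=⊤, p=⊤); (q=⊥, p=⊤); (q=⊥, p=½); (q=⊥, p=⊥).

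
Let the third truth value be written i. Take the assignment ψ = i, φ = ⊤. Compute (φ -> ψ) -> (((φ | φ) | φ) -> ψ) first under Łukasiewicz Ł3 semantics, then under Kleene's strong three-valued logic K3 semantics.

In Łukasiewicz Ł3: φ -> ψ = ⊤ -> i = i
φ | φ = ⊤ | ⊤ = ⊤
(φ | φ) | φ = ⊤ | ⊤ = ⊤
((φ | φ) | φ) -> ψ = ⊤ -> i = i
(φ -> ψ) -> (((φ | φ) | φ) -> ψ) = i -> i = ⊤
In Kleene's strong three-valued logic K3: φ -> ψ = ⊤ -> i = i  [~⊤ | i]
φ | φ = ⊤ | ⊤ = ⊤
(φ | φ) | φ = ⊤ | ⊤ = ⊤
((φ | φ) | φ) -> ψ = ⊤ -> i = i
(φ -> ψ) -> (((φ | φ) | φ) -> ψ) = i -> i = i
They differ because Łukasiewicz Ł3 and Kleene's strong three-valued logic K3 treat i differently under implication.

⊤; i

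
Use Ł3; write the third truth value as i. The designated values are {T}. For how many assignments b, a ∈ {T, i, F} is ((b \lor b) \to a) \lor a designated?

6

Of the 9 assignments, 6 give a value in {T}.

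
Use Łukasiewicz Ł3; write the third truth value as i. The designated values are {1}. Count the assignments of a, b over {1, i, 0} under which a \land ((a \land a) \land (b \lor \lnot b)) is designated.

2

Designated under: (a=1, b=1); (a=1, b=0).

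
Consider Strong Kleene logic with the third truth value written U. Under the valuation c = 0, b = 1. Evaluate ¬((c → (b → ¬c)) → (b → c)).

¬c = ¬0 = 1
b → ¬c = 1 → 1 = 1
c → (b → ¬c) = 0 → 1 = 1
b → c = 1 → 0 = 0
(c → (b → ¬c)) → (b → c) = 1 → 0 = 0
¬((c → (b → ¬c)) → (b → c)) = ¬0 = 1

1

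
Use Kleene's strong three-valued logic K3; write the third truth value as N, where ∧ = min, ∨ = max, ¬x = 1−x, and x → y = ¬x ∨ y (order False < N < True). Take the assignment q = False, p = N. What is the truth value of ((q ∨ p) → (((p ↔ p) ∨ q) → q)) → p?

q ∨ p = False ∨ N = N
p ↔ p = N ↔ N = N
(p ↔ p) ∨ q = N ∨ False = N
((p ↔ p) ∨ q) → q = N → False = N  [¬N ∨ False]
(q ∨ p) → (((p ↔ p) ∨ q) → q) = N → N = N
((q ∨ p) → (((p ↔ p) ∨ q) → q)) → p = N → N = N

N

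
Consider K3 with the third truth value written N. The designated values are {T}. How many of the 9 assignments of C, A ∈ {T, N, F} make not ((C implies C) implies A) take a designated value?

Designated under: (C=T, A=F); (C=F, A=F).

2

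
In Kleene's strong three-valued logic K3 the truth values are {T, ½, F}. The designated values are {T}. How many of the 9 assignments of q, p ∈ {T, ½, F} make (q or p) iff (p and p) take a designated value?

Designated under: (q=T, p=T); (q=½, p=T); (q=F, p=T); (q=F, p=F).

4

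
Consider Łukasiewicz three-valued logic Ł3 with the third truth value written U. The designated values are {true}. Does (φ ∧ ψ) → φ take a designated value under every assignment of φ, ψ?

Every assignment of φ, ψ over {true, U, false} gives a value in {true}.
In particular, with φ=U, ψ=U: (φ ∧ ψ) → φ = true.

Yes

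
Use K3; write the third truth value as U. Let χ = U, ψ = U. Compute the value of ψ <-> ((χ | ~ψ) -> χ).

~ψ = ~U = U
χ | ~ψ = U | U = U
(χ | ~ψ) -> χ = U -> U = U  [~U | U]
ψ <-> ((χ | ~ψ) -> χ) = U <-> U = U

U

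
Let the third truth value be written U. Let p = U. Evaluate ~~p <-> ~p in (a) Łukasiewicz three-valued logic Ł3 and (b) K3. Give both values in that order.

T; U

In Łukasiewicz three-valued logic Ł3: ~p = ~U = U
~~p = ~U = U
~p = ~U = U
~~p <-> ~p = U <-> U = T
In K3: ~p = ~U = U
~~p = ~U = U
~p = ~U = U
~~p <-> ~p = U <-> U = U
They differ because Łukasiewicz three-valued logic Ł3 and K3 treat U differently under implication.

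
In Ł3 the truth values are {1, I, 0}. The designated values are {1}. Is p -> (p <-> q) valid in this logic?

Countermodel: p=1, q=I gives I, which is not designated.

No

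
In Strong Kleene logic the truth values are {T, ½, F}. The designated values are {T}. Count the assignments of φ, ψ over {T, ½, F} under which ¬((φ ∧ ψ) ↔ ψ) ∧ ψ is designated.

Designated under: (φ=F, ψ=T).

1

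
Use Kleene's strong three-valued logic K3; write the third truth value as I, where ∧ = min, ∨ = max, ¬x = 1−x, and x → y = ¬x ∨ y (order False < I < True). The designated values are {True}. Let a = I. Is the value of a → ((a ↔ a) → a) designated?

a ↔ a = I ↔ I = I
(a ↔ a) → a = I → I = I
a → ((a ↔ a) → a) = I → I = I
I ∉ {True}.

No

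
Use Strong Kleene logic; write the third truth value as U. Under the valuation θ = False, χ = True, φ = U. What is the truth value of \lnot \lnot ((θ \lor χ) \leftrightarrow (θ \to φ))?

True

θ \lor χ = False \lor True = True
θ \to φ = False \to U = True  [\lnot False \lor U]
(θ \lor χ) \leftrightarrow (θ \to φ) = True \leftrightarrow True = True
\lnot ((θ \lor χ) \leftrightarrow (θ \to φ)) = \lnot True = False
\lnot \lnot ((θ \lor χ) \leftrightarrow (θ \to φ)) = \lnot False = True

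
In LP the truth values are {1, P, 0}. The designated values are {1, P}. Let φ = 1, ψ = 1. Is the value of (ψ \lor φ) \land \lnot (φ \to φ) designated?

No

ψ \lor φ = 1 \lor 1 = 1
φ \to φ = 1 \to 1 = 1
\lnot (φ \to φ) = \lnot 1 = 0
(ψ \lor φ) \land \lnot (φ \to φ) = 1 \land 0 = 0
0 ∉ {1, P}.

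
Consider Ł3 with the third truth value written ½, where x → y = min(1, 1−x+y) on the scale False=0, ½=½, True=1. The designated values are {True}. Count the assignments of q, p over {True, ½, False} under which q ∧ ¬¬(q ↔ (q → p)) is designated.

1

Designated under: (q=True, p=True).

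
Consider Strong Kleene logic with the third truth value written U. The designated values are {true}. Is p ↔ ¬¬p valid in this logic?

No

Countermodel: p=U gives U, which is not designated.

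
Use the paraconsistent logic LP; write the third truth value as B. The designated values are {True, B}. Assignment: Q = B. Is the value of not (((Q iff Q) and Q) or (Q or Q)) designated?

Yes

Q iff Q = B iff B = B
(Q iff Q) and Q = B and B = B
Q or Q = B or B = B
((Q iff Q) and Q) or (Q or Q) = B or B = B
not (((Q iff Q) and Q) or (Q or Q)) = not B = B
B ∈ {True, B}.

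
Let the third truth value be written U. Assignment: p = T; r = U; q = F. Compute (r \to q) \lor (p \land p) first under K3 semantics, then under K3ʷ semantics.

T; U

In K3: r \to q = U \to F = U  [\lnot U \lor F]
p \land p = T \land T = T
(r \to q) \lor (p \land p) = U \lor T = T
In K3ʷ: r \to q = U \to F = U  [any arg is the third value ⇒ result is the third value]
p \land p = T \land T = T
(r \to q) \lor (p \land p) = U \lor T = U
They differ because K3 and K3ʷ treat U differently under the binary connectives.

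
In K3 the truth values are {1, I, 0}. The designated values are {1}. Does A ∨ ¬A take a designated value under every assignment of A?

Countermodel: A=I gives I, which is not designated.

No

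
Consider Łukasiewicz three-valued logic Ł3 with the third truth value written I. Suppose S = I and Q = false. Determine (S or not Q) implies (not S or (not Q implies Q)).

I

not Q = not false = true
S or not Q = I or true = true
not S = not I = I
not Q = not false = true
not Q implies Q = true implies false = false
not S or (not Q implies Q) = I or false = I
(S or not Q) implies (not S or (not Q implies Q)) = true implies I = I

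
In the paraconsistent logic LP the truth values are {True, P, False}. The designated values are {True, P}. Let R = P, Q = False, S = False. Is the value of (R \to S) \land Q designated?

No

R \to S = P \to False = P  [\lnot P \lor False]
(R \to S) \land Q = P \land False = False
False ∉ {True, P}.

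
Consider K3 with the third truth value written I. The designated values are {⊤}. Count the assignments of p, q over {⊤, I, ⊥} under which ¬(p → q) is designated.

1

Designated under: (p=⊤, q=⊥).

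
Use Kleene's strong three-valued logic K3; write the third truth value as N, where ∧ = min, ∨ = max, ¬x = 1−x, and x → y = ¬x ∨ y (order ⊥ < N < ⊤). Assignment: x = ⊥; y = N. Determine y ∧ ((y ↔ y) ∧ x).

⊥

y ↔ y = N ↔ N = N
(y ↔ y) ∧ x = N ∧ ⊥ = ⊥
y ∧ ((y ↔ y) ∧ x) = N ∧ ⊥ = ⊥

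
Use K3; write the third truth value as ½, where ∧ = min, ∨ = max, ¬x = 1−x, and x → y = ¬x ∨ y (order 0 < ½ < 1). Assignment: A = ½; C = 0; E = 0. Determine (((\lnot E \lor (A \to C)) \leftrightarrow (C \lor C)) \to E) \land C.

0

\lnot E = \lnot 0 = 1
A \to C = ½ \to 0 = ½
\lnot E \lor (A \to C) = 1 \lor ½ = 1
C \lor C = 0 \lor 0 = 0
(\lnot E \lor (A \to C)) \leftrightarrow (C \lor C) = 1 \leftrightarrow 0 = 0
((\lnot E \lor (A \to C)) \leftrightarrow (C \lor C)) \to E = 0 \to 0 = 1
(((\lnot E \lor (A \to C)) \leftrightarrow (C \lor C)) \to E) \land C = 1 \land 0 = 0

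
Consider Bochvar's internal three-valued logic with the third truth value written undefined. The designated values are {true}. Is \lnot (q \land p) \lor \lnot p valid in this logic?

Countermodel: q=true, p=true gives false, which is not designated.

No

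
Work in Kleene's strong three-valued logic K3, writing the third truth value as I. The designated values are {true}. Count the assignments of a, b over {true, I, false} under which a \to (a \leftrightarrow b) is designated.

4

Designated under: (a=true, b=true); (a=false, b=true); (a=false, b=I); (a=false, b=false).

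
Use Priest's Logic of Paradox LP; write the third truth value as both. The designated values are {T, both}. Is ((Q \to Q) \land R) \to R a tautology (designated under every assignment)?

Every assignment of Q, R over {T, both, F} gives a value in {T, both}.
In particular, with Q=both, R=both: ((Q \to Q) \land R) \to R = both.

Yes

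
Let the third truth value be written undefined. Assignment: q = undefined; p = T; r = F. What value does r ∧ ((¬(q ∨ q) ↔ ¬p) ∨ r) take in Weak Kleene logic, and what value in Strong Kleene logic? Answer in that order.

undefined; F

In Weak Kleene logic: q ∨ q = undefined ∨ undefined = undefined
¬(q ∨ q) = ¬undefined = undefined
¬p = ¬T = F
¬(q ∨ q) ↔ ¬p = undefined ↔ F = undefined
(¬(q ∨ q) ↔ ¬p) ∨ r = undefined ∨ F = undefined
r ∧ ((¬(q ∨ q) ↔ ¬p) ∨ r) = F ∧ undefined = undefined
In Strong Kleene logic: q ∨ q = undefined ∨ undefined = undefined
¬(q ∨ q) = ¬undefined = undefined
¬p = ¬T = F
¬(q ∨ q) ↔ ¬p = undefined ↔ F = undefined
(¬(q ∨ q) ↔ ¬p) ∨ r = undefined ∨ F = undefined
r ∧ ((¬(q ∨ q) ↔ ¬p) ∨ r) = F ∧ undefined = F
They differ because Weak Kleene logic and Strong Kleene logic treat undefined differently under the binary connectives.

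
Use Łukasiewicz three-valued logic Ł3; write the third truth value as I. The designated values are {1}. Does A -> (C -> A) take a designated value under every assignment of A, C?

Every assignment of A, C over {1, I, 0} gives a value in {1}.
In particular, with A=I, C=I: A -> (C -> A) = 1.

Yes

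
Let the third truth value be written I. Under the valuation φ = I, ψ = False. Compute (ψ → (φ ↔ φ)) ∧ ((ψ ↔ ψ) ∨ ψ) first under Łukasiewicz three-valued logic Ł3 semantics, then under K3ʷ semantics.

In Łukasiewicz three-valued logic Ł3: φ ↔ φ = I ↔ I = True  [1 − |½−½|]
ψ → (φ ↔ φ) = False → True = True
ψ ↔ ψ = False ↔ False = True
(ψ ↔ ψ) ∨ ψ = True ∨ False = True
(ψ → (φ ↔ φ)) ∧ ((ψ ↔ ψ) ∨ ψ) = True ∧ True = True
In K3ʷ: φ ↔ φ = I ↔ I = I
ψ → (φ ↔ φ) = False → I = I  [any arg is the third value ⇒ result is the third value]
ψ ↔ ψ = False ↔ False = True
(ψ ↔ ψ) ∨ ψ = True ∨ False = True
(ψ → (φ ↔ φ)) ∧ ((ψ ↔ ψ) ∨ ψ) = I ∧ True = I
They differ because Łukasiewicz three-valued logic Ł3 and K3ʷ treat I differently under the binary connectives.

True; I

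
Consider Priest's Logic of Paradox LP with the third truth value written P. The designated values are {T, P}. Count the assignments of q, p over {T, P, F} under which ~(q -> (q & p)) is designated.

Of the 9 assignments, 5 give a value in {T, P}.

5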